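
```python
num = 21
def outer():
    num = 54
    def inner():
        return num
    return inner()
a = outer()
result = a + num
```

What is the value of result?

Step 1: outer() has local num = 54. inner() reads from enclosing.
Step 2: outer() returns 54. Global num = 21 unchanged.
Step 3: result = 54 + 21 = 75

The answer is 75.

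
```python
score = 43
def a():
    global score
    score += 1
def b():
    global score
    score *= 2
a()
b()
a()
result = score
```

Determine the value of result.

Step 1: score = 43.
Step 2: a(): score = 43 + 1 = 44.
Step 3: b(): score = 44 * 2 = 88.
Step 4: a(): score = 88 + 1 = 89

The answer is 89.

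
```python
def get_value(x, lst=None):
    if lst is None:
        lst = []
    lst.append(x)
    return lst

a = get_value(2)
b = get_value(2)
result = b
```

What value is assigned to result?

Step 1: None default with guard creates a NEW list each call.
Step 2: a = [2] (fresh list). b = [2] (another fresh list).
Step 3: result = [2] (this is the fix for mutable default)

The answer is [2].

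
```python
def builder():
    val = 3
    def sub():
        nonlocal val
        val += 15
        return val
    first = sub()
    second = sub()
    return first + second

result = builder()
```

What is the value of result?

Step 1: val starts at 3.
Step 2: First call: val = 3 + 15 = 18, returns 18.
Step 3: Second call: val = 18 + 15 = 33, returns 33.
Step 4: result = 18 + 33 = 51

The answer is 51.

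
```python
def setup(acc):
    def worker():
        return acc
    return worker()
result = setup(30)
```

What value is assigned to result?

Step 1: setup(30) binds parameter acc = 30.
Step 2: worker() looks up acc in enclosing scope and finds the parameter acc = 30.
Step 3: result = 30

The answer is 30.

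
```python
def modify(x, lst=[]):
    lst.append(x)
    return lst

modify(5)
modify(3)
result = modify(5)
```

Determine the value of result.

Step 1: Mutable default argument gotcha! The list [] is created once.
Step 2: Each call appends to the SAME list: [5], [5, 3], [5, 3, 5].
Step 3: result = [5, 3, 5]

The answer is [5, 3, 5].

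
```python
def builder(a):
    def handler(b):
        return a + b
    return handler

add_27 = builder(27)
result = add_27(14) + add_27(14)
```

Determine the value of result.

Step 1: add_27 captures a = 27.
Step 2: add_27(14) = 27 + 14 = 41, called twice.
Step 3: result = 41 + 41 = 82

The answer is 82.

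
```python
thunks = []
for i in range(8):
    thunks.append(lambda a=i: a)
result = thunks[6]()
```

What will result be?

Step 1: Default argument a=i captures i's value at each iteration.
Step 2: thunks[6] captured a = 6 when i was 6.
Step 3: result = 6

The answer is 6.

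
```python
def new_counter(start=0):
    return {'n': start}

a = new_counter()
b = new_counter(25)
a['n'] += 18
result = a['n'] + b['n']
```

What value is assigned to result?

Step 1: new_counter() returns a new dict each call (immutable default 0).
Step 2: a = {'n': 0}, b = {'n': 25}.
Step 3: a['n'] += 18 = 18. result = 18 + 25 = 43

The answer is 43.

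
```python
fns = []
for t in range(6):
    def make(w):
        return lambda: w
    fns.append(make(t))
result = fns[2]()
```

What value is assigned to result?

Step 1: make(t) creates a new scope capturing w = t at call time.
Step 2: fns[2] = make(2), so its lambda captures w = 2.
Step 3: result = 2 (closure factory fixes late binding)

The answer is 2.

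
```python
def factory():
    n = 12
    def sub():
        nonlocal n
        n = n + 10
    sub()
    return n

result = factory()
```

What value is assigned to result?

Step 1: factory() sets n = 12.
Step 2: sub() uses nonlocal to modify n in factory's scope: n = 12 + 10 = 22.
Step 3: factory() returns the modified n = 22

The answer is 22.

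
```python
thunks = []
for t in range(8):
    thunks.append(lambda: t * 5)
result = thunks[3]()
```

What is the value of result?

Step 1: All lambdas reference the same variable t (late binding).
Step 2: After the loop, t = 7. Every lambda returns t * 5.
Step 3: thunks[3]() = 7 * 5 = 35

The answer is 35.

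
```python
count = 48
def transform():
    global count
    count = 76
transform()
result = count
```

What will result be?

Step 1: count = 48 globally.
Step 2: transform() declares global count and sets it to 76.
Step 3: After transform(), global count = 76. result = 76

The answer is 76.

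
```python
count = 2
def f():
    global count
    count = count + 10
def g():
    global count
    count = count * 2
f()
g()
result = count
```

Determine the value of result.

Step 1: count = 2.
Step 2: f() adds 10: count = 2 + 10 = 12.
Step 3: g() doubles: count = 12 * 2 = 24.
Step 4: result = 24

The answer is 24.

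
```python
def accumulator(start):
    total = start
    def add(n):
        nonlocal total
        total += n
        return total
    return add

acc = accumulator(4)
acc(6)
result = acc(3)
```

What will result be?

Step 1: accumulator(4) creates closure with total = 4.
Step 2: First acc(6): total = 4 + 6 = 10.
Step 3: Second acc(3): total = 10 + 3 = 13. result = 13

The answer is 13.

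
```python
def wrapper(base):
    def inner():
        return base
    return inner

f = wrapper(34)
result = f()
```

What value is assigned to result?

Step 1: wrapper(34) creates closure capturing base = 34.
Step 2: f() returns the captured base = 34.
Step 3: result = 34

The answer is 34.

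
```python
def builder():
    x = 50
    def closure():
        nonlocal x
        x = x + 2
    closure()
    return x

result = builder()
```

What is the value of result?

Step 1: builder() sets x = 50.
Step 2: closure() uses nonlocal to modify x in builder's scope: x = 50 + 2 = 52.
Step 3: builder() returns the modified x = 52

The answer is 52.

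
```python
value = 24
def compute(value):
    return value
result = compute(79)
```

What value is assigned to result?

Step 1: Global value = 24.
Step 2: compute(79) takes parameter value = 79, which shadows the global.
Step 3: result = 79

The answer is 79.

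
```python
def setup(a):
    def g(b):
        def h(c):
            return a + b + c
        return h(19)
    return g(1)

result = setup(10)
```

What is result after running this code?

Step 1: a = 10, b = 1, c = 19 across three nested scopes.
Step 2: h() accesses all three via LEGB rule.
Step 3: result = 10 + 1 + 19 = 30

The answer is 30.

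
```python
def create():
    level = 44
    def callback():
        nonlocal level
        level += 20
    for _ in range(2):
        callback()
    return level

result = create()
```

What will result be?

Step 1: level = 44.
Step 2: callback() is called 2 times in a loop, each adding 20 via nonlocal.
Step 3: level = 44 + 20 * 2 = 84

The answer is 84.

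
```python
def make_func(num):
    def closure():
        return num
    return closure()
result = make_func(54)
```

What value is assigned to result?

Step 1: make_func(54) binds parameter num = 54.
Step 2: closure() looks up num in enclosing scope and finds the parameter num = 54.
Step 3: result = 54

The answer is 54.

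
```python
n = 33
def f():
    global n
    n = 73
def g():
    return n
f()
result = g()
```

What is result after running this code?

Step 1: n = 33.
Step 2: f() sets global n = 73.
Step 3: g() reads global n = 73. result = 73

The answer is 73.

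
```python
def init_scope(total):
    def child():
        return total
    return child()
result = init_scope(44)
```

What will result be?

Step 1: init_scope(44) binds parameter total = 44.
Step 2: child() looks up total in enclosing scope and finds the parameter total = 44.
Step 3: result = 44

The answer is 44.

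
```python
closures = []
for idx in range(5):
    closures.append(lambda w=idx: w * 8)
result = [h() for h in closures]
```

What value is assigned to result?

Step 1: Default arg w=idx captures idx at each iteration.
Step 2: closures[k] has w defaulting to k, returns k * 8.
Step 3: result = [0, 8, 16, 24, 32]

The answer is [0, 8, 16, 24, 32].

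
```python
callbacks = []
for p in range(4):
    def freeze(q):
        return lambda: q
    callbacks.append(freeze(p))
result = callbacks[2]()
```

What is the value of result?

Step 1: freeze(p) creates a new scope capturing q = p at call time.
Step 2: callbacks[2] = freeze(2), so its lambda captures q = 2.
Step 3: result = 2 (closure factory fixes late binding)

The answer is 2.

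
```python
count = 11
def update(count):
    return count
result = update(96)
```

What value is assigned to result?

Step 1: Global count = 11.
Step 2: update(96) takes parameter count = 96, which shadows the global.
Step 3: result = 96

The answer is 96.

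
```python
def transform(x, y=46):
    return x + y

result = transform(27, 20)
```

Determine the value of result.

Step 1: transform(27, 20) overrides default y with 20.
Step 2: Returns 27 + 20 = 47.
Step 3: result = 47

The answer is 47.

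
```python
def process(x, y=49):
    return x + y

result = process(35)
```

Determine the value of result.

Step 1: process(35) uses default y = 49.
Step 2: Returns 35 + 49 = 84.
Step 3: result = 84

The answer is 84.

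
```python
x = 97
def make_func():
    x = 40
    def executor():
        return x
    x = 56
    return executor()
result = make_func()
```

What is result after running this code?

Step 1: make_func() sets x = 40, then later x = 56.
Step 2: executor() is called after x is reassigned to 56. Closures capture variables by reference, not by value.
Step 3: result = 56

The answer is 56.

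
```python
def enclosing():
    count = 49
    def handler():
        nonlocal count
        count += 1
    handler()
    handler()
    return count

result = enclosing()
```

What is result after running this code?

Step 1: count starts at 49.
Step 2: handler() is called 2 times, each adding 1.
Step 3: count = 49 + 1 * 2 = 51

The answer is 51.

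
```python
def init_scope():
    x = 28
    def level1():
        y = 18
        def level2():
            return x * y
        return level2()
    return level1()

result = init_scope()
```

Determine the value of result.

Step 1: x = 28 in init_scope. y = 18 in level1.
Step 2: level2() reads x = 28 and y = 18 from enclosing scopes.
Step 3: result = 28 * 18 = 504

The answer is 504.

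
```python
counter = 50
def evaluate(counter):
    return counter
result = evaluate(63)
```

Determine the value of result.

Step 1: Global counter = 50.
Step 2: evaluate(63) takes parameter counter = 63, which shadows the global.
Step 3: result = 63

The answer is 63.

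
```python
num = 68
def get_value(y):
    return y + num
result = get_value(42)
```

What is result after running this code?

Step 1: num = 68 is defined globally.
Step 2: get_value(42) uses parameter y = 42 and looks up num from global scope = 68.
Step 3: result = 42 + 68 = 110

The answer is 110.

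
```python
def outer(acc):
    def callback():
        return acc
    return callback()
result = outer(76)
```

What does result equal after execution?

Step 1: outer(76) binds parameter acc = 76.
Step 2: callback() looks up acc in enclosing scope and finds the parameter acc = 76.
Step 3: result = 76

The answer is 76.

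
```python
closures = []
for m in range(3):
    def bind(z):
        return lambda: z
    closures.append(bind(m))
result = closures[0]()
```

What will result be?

Step 1: bind(m) creates a new scope capturing z = m at call time.
Step 2: closures[0] = bind(0), so its lambda captures z = 0.
Step 3: result = 0 (closure factory fixes late binding)

The answer is 0.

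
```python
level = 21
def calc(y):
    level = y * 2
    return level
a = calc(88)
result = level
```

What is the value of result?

Step 1: Global level = 21.
Step 2: calc(88) creates local level = 88 * 2 = 176.
Step 3: Global level unchanged because no global keyword. result = 21

The answer is 21.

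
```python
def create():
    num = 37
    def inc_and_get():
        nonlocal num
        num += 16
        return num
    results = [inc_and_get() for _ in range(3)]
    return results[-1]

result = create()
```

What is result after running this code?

Step 1: num = 37.
Step 2: Three calls to inc_and_get(), each adding 16.
Step 3: Last value = 37 + 16 * 3 = 85

The answer is 85.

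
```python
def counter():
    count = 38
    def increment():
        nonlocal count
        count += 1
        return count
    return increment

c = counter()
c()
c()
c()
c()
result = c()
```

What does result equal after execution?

Step 1: counter() creates closure with count = 38.
Step 2: Each c() call increments count via nonlocal. After 5 calls: 38 + 5 = 43.
Step 3: result = 43

The answer is 43.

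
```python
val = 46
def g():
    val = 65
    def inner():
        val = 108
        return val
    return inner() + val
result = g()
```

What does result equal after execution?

Step 1: g() has local val = 65. inner() has local val = 108.
Step 2: inner() returns its local val = 108.
Step 3: g() returns 108 + its own val (65) = 173

The answer is 173.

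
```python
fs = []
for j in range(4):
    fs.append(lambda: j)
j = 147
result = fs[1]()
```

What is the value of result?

Step 1: Lambdas capture the variable j by reference, not by value.
Step 2: After the loop, j is reassigned to 147.
Step 3: fs[1]() looks up the current j = 147. result = 147

The answer is 147.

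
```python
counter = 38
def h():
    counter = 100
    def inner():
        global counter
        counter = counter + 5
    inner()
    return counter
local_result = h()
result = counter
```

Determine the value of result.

Step 1: Global counter = 38. h() creates local counter = 100.
Step 2: inner() declares global counter and adds 5: global counter = 38 + 5 = 43.
Step 3: h() returns its local counter = 100 (unaffected by inner).
Step 4: result = global counter = 43

The answer is 43.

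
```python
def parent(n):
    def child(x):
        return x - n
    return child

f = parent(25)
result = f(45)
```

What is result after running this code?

Step 1: parent(25) creates a closure capturing n = 25.
Step 2: f(45) computes 45 - 25 = 20.
Step 3: result = 20

The answer is 20.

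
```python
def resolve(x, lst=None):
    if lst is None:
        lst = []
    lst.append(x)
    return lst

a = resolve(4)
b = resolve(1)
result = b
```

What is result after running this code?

Step 1: None default with guard creates a NEW list each call.
Step 2: a = [4] (fresh list). b = [1] (another fresh list).
Step 3: result = [1] (this is the fix for mutable default)

The answer is [1].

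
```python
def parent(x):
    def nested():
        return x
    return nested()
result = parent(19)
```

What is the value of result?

Step 1: parent(19) binds parameter x = 19.
Step 2: nested() looks up x in enclosing scope and finds the parameter x = 19.
Step 3: result = 19

The answer is 19.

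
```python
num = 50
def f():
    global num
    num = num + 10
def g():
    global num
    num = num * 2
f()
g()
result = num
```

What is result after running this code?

Step 1: num = 50.
Step 2: f() adds 10: num = 50 + 10 = 60.
Step 3: g() doubles: num = 60 * 2 = 120.
Step 4: result = 120

The answer is 120.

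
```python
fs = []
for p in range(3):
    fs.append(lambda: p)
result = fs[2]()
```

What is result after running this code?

Step 1: The loop creates 3 lambdas, all referencing the same variable p.
Step 2: After the loop, p = 2 (final value).
Step 3: fs[2]() looks up p at call time and finds 2. This is the late binding gotcha. result = 2

The answer is 2.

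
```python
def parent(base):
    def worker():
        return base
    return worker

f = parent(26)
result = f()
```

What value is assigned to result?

Step 1: parent(26) creates closure capturing base = 26.
Step 2: f() returns the captured base = 26.
Step 3: result = 26

The answer is 26.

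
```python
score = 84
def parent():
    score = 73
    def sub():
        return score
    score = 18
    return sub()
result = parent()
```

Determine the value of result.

Step 1: parent() sets score = 73, then later score = 18.
Step 2: sub() is called after score is reassigned to 18. Closures capture variables by reference, not by value.
Step 3: result = 18

The answer is 18.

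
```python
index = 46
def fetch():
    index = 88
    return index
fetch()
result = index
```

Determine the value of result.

Step 1: index = 46 globally.
Step 2: fetch() creates a LOCAL index = 88 (no global keyword!).
Step 3: The global index is unchanged. result = 46

The answer is 46.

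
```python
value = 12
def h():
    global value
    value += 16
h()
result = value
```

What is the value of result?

Step 1: value = 12 globally.
Step 2: h() modifies global value: value += 16 = 28.
Step 3: result = 28

The answer is 28.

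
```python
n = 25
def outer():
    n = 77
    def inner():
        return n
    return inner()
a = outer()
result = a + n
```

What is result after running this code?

Step 1: outer() has local n = 77. inner() reads from enclosing.
Step 2: outer() returns 77. Global n = 25 unchanged.
Step 3: result = 77 + 25 = 102

The answer is 102.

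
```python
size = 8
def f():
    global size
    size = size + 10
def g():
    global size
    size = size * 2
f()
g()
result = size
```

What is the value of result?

Step 1: size = 8.
Step 2: f() adds 10: size = 8 + 10 = 18.
Step 3: g() doubles: size = 18 * 2 = 36.
Step 4: result = 36

The answer is 36.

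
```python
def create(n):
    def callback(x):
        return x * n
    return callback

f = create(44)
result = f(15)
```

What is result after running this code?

Step 1: create(44) creates a closure capturing n = 44.
Step 2: f(15) computes 15 * 44 = 660.
Step 3: result = 660

The answer is 660.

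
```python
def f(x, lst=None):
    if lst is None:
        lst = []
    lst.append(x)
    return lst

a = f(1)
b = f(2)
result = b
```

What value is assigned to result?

Step 1: None default with guard creates a NEW list each call.
Step 2: a = [1] (fresh list). b = [2] (another fresh list).
Step 3: result = [2] (this is the fix for mutable default)

The answer is [2].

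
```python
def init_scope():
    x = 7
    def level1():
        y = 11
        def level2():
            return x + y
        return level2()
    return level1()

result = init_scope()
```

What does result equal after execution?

Step 1: x = 7 in init_scope. y = 11 in level1.
Step 2: level2() reads x = 7 and y = 11 from enclosing scopes.
Step 3: result = 7 + 11 = 18

The answer is 18.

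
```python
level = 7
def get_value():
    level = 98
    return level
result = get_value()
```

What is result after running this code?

Step 1: Global level = 7.
Step 2: get_value() creates local level = 98, shadowing the global.
Step 3: Returns local level = 98. result = 98

The answer is 98.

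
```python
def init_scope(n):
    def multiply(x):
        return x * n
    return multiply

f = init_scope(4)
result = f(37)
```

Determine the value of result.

Step 1: init_scope(4) returns multiply closure with n = 4.
Step 2: f(37) computes 37 * 4 = 148.
Step 3: result = 148

The answer is 148.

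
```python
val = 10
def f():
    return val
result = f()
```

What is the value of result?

Step 1: val = 10 is defined in the global scope.
Step 2: f() looks up val. No local val exists, so Python checks the global scope via LEGB rule and finds val = 10.
Step 3: result = 10

The answer is 10.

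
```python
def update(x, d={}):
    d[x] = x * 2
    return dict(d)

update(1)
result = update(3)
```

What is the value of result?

Step 1: Mutable default dict is shared across calls.
Step 2: First call adds 1: 2. Second call adds 3: 6.
Step 3: result = {1: 2, 3: 6}

The answer is {1: 2, 3: 6}.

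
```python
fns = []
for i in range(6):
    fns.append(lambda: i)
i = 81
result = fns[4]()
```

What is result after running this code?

Step 1: Lambdas capture the variable i by reference, not by value.
Step 2: After the loop, i is reassigned to 81.
Step 3: fns[4]() looks up the current i = 81. result = 81

The answer is 81.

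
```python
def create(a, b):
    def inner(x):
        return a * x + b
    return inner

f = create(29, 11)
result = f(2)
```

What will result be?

Step 1: create(29, 11) captures a = 29, b = 11.
Step 2: f(2) computes 29 * 2 + 11 = 69.
Step 3: result = 69

The answer is 69.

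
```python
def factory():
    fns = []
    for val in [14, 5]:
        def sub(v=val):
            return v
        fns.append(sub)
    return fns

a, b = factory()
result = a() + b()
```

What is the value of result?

Step 1: Default argument v=val captures val at each iteration.
Step 2: a() returns 14 (captured at first iteration), b() returns 5 (captured at second).
Step 3: result = 14 + 5 = 19

The answer is 19.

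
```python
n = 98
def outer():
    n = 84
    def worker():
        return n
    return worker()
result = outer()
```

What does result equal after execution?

Step 1: n = 98 globally, but outer() defines n = 84 locally.
Step 2: worker() looks up n. Not in local scope, so checks enclosing scope (outer) and finds n = 84.
Step 3: result = 84

The answer is 84.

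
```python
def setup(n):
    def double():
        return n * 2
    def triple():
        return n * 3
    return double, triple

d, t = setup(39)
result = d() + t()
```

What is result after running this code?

Step 1: Both closures capture the same n = 39.
Step 2: d() = 39 * 2 = 78, t() = 39 * 3 = 117.
Step 3: result = 78 + 117 = 195

The answer is 195.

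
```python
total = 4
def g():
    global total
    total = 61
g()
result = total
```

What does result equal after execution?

Step 1: total = 4 globally.
Step 2: g() declares global total and sets it to 61.
Step 3: After g(), global total = 61. result = 61

The answer is 61.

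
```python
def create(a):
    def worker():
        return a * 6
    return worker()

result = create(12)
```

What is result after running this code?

Step 1: create(12) binds parameter a = 12.
Step 2: worker() accesses a = 12 from enclosing scope.
Step 3: result = 12 * 6 = 72

The answer is 72.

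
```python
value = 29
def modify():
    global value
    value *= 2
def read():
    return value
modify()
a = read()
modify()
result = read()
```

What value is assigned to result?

Step 1: value = 29.
Step 2: First modify(): value = 29 * 2 = 58.
Step 3: Second modify(): value = 58 * 2 = 116.
Step 4: read() returns 116

The answer is 116.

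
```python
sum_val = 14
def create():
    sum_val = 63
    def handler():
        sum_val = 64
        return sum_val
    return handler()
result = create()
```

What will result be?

Step 1: Three scopes define sum_val: global (14), create (63), handler (64).
Step 2: handler() has its own local sum_val = 64, which shadows both enclosing and global.
Step 3: result = 64 (local wins in LEGB)

The answer is 64.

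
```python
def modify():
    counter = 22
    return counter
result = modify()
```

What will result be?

Step 1: modify() defines counter = 22 in its local scope.
Step 2: return counter finds the local variable counter = 22.
Step 3: result = 22

The answer is 22.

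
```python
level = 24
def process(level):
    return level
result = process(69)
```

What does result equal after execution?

Step 1: Global level = 24.
Step 2: process(69) takes parameter level = 69, which shadows the global.
Step 3: result = 69

The answer is 69.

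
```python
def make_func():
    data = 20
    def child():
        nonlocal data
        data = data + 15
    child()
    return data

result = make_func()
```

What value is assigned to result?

Step 1: make_func() sets data = 20.
Step 2: child() uses nonlocal to modify data in make_func's scope: data = 20 + 15 = 35.
Step 3: make_func() returns the modified data = 35

The answer is 35.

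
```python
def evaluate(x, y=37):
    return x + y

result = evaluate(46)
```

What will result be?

Step 1: evaluate(46) uses default y = 37.
Step 2: Returns 46 + 37 = 83.
Step 3: result = 83

The answer is 83.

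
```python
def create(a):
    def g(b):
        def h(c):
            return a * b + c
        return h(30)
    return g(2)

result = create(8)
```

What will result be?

Step 1: a = 8, b = 2, c = 30.
Step 2: h() computes a * b + c = 8 * 2 + 30 = 46.
Step 3: result = 46

The answer is 46.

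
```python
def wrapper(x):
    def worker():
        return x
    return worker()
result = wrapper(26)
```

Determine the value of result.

Step 1: wrapper(26) binds parameter x = 26.
Step 2: worker() looks up x in enclosing scope and finds the parameter x = 26.
Step 3: result = 26

The answer is 26.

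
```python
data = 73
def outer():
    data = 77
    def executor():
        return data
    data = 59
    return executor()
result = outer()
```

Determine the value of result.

Step 1: outer() sets data = 77, then later data = 59.
Step 2: executor() is called after data is reassigned to 59. Closures capture variables by reference, not by value.
Step 3: result = 59

The answer is 59.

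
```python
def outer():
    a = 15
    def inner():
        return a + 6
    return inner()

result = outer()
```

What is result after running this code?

Step 1: outer() defines a = 15.
Step 2: inner() reads a = 15 from enclosing scope, returns 15 + 6 = 21.
Step 3: result = 21

The answer is 21.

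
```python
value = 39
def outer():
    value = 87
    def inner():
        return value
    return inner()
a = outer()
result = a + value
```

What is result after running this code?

Step 1: outer() has local value = 87. inner() reads from enclosing.
Step 2: outer() returns 87. Global value = 39 unchanged.
Step 3: result = 87 + 39 = 126

The answer is 126.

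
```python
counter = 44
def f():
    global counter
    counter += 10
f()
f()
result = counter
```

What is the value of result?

Step 1: counter = 44.
Step 2: First f(): counter = 44 + 10 = 54.
Step 3: Second f(): counter = 54 + 10 = 64. result = 64

The answer is 64.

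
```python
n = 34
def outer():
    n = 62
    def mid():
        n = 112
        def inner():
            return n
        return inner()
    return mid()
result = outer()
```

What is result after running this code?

Step 1: Three levels of shadowing: global 34, outer 62, mid 112.
Step 2: inner() finds n = 112 in enclosing mid() scope.
Step 3: result = 112

The answer is 112.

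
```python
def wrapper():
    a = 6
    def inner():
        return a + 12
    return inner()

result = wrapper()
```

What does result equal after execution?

Step 1: wrapper() defines a = 6.
Step 2: inner() reads a = 6 from enclosing scope, returns 6 + 12 = 18.
Step 3: result = 18

The answer is 18.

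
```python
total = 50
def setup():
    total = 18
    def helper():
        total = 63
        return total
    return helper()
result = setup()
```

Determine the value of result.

Step 1: Three scopes define total: global (50), setup (18), helper (63).
Step 2: helper() has its own local total = 63, which shadows both enclosing and global.
Step 3: result = 63 (local wins in LEGB)

The answer is 63.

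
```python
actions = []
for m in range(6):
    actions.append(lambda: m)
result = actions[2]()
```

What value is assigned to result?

Step 1: The loop creates 6 lambdas, all referencing the same variable m.
Step 2: After the loop, m = 5 (final value).
Step 3: actions[2]() looks up m at call time and finds 5. This is the late binding gotcha. result = 5

The answer is 5.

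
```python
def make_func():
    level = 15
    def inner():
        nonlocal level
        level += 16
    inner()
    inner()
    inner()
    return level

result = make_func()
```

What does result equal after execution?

Step 1: level starts at 15.
Step 2: inner() is called 3 times, each adding 16.
Step 3: level = 15 + 16 * 3 = 63

The answer is 63.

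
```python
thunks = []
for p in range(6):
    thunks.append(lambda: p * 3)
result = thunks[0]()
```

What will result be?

Step 1: All lambdas reference the same variable p (late binding).
Step 2: After the loop, p = 5. Every lambda returns p * 3.
Step 3: thunks[0]() = 5 * 3 = 15

The answer is 15.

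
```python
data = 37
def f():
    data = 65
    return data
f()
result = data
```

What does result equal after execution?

Step 1: data = 37 globally.
Step 2: f() creates a LOCAL data = 65 (no global keyword!).
Step 3: The global data is unchanged. result = 37

The answer is 37.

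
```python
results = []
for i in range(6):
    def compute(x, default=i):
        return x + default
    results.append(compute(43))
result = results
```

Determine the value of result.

Step 1: Default argument default=i is evaluated at function definition time.
Step 2: Each iteration creates compute with default = current i value.
Step 3: compute(43) returns 43 + default. results = [43, 44, 45, 46, 47, 48]

The answer is [43, 44, 45, 46, 47, 48].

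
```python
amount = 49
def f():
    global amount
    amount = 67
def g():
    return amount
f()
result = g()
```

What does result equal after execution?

Step 1: amount = 49.
Step 2: f() sets global amount = 67.
Step 3: g() reads global amount = 67. result = 67

The answer is 67.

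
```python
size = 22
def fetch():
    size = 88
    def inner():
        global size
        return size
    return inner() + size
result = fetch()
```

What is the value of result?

Step 1: Global size = 22. fetch() shadows with local size = 88.
Step 2: inner() uses global keyword, so inner() returns global size = 22.
Step 3: fetch() returns 22 + 88 = 110

The answer is 110.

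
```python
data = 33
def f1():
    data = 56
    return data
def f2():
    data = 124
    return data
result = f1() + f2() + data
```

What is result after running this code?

Step 1: Each function shadows global data with its own local.
Step 2: f1() returns 56, f2() returns 124.
Step 3: Global data = 33 is unchanged. result = 56 + 124 + 33 = 213

The answer is 213.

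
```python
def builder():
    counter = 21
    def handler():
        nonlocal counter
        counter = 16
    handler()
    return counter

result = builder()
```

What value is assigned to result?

Step 1: builder() sets counter = 21.
Step 2: handler() uses nonlocal to reassign counter = 16.
Step 3: result = 16

The answer is 16.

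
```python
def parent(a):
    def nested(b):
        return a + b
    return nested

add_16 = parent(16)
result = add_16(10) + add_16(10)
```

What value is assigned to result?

Step 1: add_16 captures a = 16.
Step 2: add_16(10) = 16 + 10 = 26, called twice.
Step 3: result = 26 + 26 = 52

The answer is 52.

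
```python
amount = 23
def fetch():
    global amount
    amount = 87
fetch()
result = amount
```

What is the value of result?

Step 1: amount = 23 globally.
Step 2: fetch() declares global amount and sets it to 87.
Step 3: After fetch(), global amount = 87. result = 87

The answer is 87.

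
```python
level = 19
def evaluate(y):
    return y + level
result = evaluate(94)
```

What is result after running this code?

Step 1: level = 19 is defined globally.
Step 2: evaluate(94) uses parameter y = 94 and looks up level from global scope = 19.
Step 3: result = 94 + 19 = 113

The answer is 113.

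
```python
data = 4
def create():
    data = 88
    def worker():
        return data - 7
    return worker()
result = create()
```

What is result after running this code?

Step 1: create() shadows global data with data = 88.
Step 2: worker() finds data = 88 in enclosing scope, computes 88 - 7 = 81.
Step 3: result = 81

The answer is 81.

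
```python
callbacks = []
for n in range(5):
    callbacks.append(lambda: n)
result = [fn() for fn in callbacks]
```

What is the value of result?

Step 1: All 5 lambdas share the same variable n.
Step 2: After the loop, n = 4.
Step 3: Each call returns 4. result = [4, 4, 4, 4, 4]

The answer is [4, 4, 4, 4, 4].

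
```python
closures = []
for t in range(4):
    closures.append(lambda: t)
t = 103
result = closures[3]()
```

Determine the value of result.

Step 1: Lambdas capture the variable t by reference, not by value.
Step 2: After the loop, t is reassigned to 103.
Step 3: closures[3]() looks up the current t = 103. result = 103

The answer is 103.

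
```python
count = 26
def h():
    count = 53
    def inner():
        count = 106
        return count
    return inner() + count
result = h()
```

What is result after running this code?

Step 1: h() has local count = 53. inner() has local count = 106.
Step 2: inner() returns its local count = 106.
Step 3: h() returns 106 + its own count (53) = 159

The answer is 159.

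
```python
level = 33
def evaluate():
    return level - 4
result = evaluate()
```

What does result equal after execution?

Step 1: level = 33 is defined globally.
Step 2: evaluate() looks up level from global scope = 33, then computes 33 - 4 = 29.
Step 3: result = 29

The answer is 29.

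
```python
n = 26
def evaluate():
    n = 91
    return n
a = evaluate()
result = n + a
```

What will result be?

Step 1: Global n = 26. evaluate() returns local n = 91.
Step 2: a = 91. Global n still = 26.
Step 3: result = 26 + 91 = 117

The answer is 117.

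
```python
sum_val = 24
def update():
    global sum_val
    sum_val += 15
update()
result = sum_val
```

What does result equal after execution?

Step 1: sum_val = 24 globally.
Step 2: update() modifies global sum_val: sum_val += 15 = 39.
Step 3: result = 39

The answer is 39.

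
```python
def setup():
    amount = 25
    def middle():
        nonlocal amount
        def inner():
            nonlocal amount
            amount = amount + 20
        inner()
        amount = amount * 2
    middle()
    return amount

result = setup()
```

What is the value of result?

Step 1: amount = 25.
Step 2: inner() adds 20: amount = 25 + 20 = 45.
Step 3: middle() doubles: amount = 45 * 2 = 90.
Step 4: result = 90

The answer is 90.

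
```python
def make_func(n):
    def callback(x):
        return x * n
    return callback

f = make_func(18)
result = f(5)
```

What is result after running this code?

Step 1: make_func(18) creates a closure capturing n = 18.
Step 2: f(5) computes 5 * 18 = 90.
Step 3: result = 90

The answer is 90.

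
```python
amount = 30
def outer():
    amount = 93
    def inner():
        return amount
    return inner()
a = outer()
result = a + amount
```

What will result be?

Step 1: outer() has local amount = 93. inner() reads from enclosing.
Step 2: outer() returns 93. Global amount = 30 unchanged.
Step 3: result = 93 + 30 = 123

The answer is 123.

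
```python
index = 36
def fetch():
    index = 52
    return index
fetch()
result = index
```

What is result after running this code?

Step 1: Global index = 36.
Step 2: fetch() creates local index = 52 (shadow, not modification).
Step 3: After fetch() returns, global index is unchanged. result = 36

The answer is 36.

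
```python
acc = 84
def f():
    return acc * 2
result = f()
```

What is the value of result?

Step 1: acc = 84 is defined globally.
Step 2: f() looks up acc from global scope = 84, then computes 84 * 2 = 168.
Step 3: result = 168

The answer is 168.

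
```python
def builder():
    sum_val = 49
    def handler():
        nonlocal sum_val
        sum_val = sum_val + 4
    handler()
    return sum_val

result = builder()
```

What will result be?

Step 1: builder() sets sum_val = 49.
Step 2: handler() uses nonlocal to modify sum_val in builder's scope: sum_val = 49 + 4 = 53.
Step 3: builder() returns the modified sum_val = 53

The answer is 53.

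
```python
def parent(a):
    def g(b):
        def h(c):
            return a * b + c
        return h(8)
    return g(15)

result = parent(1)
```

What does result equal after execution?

Step 1: a = 1, b = 15, c = 8.
Step 2: h() computes a * b + c = 1 * 15 + 8 = 23.
Step 3: result = 23

The answer is 23.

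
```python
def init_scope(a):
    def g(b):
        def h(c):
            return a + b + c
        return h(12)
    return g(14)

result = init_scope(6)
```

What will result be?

Step 1: a = 6, b = 14, c = 12 across three nested scopes.
Step 2: h() accesses all three via LEGB rule.
Step 3: result = 6 + 14 + 12 = 32

The answer is 32.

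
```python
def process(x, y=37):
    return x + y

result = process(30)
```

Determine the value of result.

Step 1: process(30) uses default y = 37.
Step 2: Returns 30 + 37 = 67.
Step 3: result = 67

The answer is 67.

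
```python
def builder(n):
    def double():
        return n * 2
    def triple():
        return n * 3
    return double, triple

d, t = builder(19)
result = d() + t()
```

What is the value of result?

Step 1: Both closures capture the same n = 19.
Step 2: d() = 19 * 2 = 38, t() = 19 * 3 = 57.
Step 3: result = 38 + 57 = 95

The answer is 95.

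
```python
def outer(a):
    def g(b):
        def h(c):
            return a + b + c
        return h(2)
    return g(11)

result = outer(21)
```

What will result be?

Step 1: a = 21, b = 11, c = 2 across three nested scopes.
Step 2: h() accesses all three via LEGB rule.
Step 3: result = 21 + 11 + 2 = 34

The answer is 34.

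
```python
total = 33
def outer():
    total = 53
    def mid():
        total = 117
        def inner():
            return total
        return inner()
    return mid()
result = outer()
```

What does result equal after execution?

Step 1: Three levels of shadowing: global 33, outer 53, mid 117.
Step 2: inner() finds total = 117 in enclosing mid() scope.
Step 3: result = 117

The answer is 117.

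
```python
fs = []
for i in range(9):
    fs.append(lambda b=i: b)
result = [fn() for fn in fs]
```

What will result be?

Step 1: Default arg b=i captures i at each iteration.
Step 2: Each lambda has its own default: 0, 1, ..., 8.
Step 3: result = [0, 1, 2, 3, 4, 5, 6, 7, 8]

The answer is [0, 1, 2, 3, 4, 5, 6, 7, 8].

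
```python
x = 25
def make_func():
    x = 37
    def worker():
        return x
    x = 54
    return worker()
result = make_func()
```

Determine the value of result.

Step 1: make_func() sets x = 37, then later x = 54.
Step 2: worker() is called after x is reassigned to 54. Closures capture variables by reference, not by value.
Step 3: result = 54

The answer is 54.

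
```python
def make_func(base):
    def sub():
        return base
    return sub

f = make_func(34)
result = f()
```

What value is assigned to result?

Step 1: make_func(34) creates closure capturing base = 34.
Step 2: f() returns the captured base = 34.
Step 3: result = 34

The answer is 34.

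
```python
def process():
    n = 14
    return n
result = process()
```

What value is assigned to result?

Step 1: process() defines n = 14 in its local scope.
Step 2: return n finds the local variable n = 14.
Step 3: result = 14

The answer is 14.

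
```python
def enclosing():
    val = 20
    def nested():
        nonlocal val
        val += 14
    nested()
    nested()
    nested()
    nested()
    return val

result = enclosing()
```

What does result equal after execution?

Step 1: val starts at 20.
Step 2: nested() is called 4 times, each adding 14.
Step 3: val = 20 + 14 * 4 = 76

The answer is 76.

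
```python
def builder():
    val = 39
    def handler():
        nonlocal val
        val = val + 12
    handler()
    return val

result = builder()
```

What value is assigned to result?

Step 1: builder() sets val = 39.
Step 2: handler() uses nonlocal to modify val in builder's scope: val = 39 + 12 = 51.
Step 3: builder() returns the modified val = 51

The answer is 51.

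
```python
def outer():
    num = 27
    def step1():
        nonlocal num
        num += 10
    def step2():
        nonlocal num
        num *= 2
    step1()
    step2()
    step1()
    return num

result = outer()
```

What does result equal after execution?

Step 1: num = 27.
Step 2: step1(): num = 27 + 10 = 37.
Step 3: step2(): num = 37 * 2 = 74.
Step 4: step1(): num = 74 + 10 = 84. result = 84

The answer is 84.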